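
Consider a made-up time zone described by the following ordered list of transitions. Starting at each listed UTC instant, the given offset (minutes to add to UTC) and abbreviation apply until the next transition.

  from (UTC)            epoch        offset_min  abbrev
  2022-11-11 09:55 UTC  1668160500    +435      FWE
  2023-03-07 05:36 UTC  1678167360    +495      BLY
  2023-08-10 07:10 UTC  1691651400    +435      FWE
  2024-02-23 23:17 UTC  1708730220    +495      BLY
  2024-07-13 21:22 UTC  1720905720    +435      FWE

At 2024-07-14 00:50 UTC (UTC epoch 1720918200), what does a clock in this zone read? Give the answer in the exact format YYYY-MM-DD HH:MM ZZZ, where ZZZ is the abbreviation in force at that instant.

2024-07-14 08:05 FWE

Query: 2024-07-14 00:50 UTC
Rule 5/5 (FWE, +07:15): 2024-07-13 21:22 UTC ≤ query < +∞
0·60 + 50 + 435 = 485 min
485 = 0·1440 + 485; 485 = 8·60 + 5 → 08:05, same day
→ 2024-07-14 08:05 FWE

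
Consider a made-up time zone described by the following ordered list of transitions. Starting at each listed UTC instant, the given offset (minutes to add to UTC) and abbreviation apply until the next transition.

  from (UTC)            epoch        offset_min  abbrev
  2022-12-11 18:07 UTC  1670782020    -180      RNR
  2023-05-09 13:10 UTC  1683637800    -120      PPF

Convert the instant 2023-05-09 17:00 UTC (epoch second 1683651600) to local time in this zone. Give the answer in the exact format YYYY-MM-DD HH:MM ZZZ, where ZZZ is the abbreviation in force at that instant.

2023-05-09 15:00 PPF

Query: 2023-05-09 17:00 UTC
Rule 2/2 (PPF, -02:00): 2023-05-09 13:10 UTC ≤ query < +∞
17·60 + 0 - 120 = 900 min
900 = 0·1440 + 900; 900 = 15·60 + 0 → 15:00, same day
→ 2023-05-09 15:00 PPF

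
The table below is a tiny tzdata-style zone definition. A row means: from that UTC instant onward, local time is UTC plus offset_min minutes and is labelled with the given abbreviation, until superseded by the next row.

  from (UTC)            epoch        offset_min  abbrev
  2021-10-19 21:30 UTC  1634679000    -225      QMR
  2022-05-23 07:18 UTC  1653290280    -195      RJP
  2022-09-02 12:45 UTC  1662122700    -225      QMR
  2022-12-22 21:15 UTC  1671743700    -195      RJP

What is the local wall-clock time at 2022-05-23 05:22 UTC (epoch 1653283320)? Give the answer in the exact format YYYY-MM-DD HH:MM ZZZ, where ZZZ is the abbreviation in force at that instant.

Query: 2022-05-23 05:22 UTC
Rule 1/4 (QMR, -03:45): 2021-10-19 21:30 UTC ≤ query < 2022-05-23 07:18 UTC
5·60 + 22 - 225 = 97 min
97 = 0·1440 + 97; 97 = 1·60 + 37 → 01:37, same day
→ 2022-05-23 01:37 QMR

2022-05-23 01:37 QMR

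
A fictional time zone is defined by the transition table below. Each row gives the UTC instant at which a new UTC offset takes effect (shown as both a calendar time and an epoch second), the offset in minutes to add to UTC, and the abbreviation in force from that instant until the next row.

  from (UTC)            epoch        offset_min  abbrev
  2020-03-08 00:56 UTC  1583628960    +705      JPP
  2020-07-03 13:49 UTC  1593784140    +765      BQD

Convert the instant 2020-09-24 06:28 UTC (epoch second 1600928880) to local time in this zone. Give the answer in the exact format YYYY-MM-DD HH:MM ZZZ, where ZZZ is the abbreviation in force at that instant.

Query: 2020-09-24 06:28 UTC
Rule 2/2 (BQD, +12:45): 2020-07-03 13:49 UTC ≤ query < +∞
6·60 + 28 + 765 = 1153 min
1153 = 0·1440 + 1153; 1153 = 19·60 + 13 → 19:13, same day
→ 2020-09-24 19:13 BQD

2020-09-24 19:13 BQD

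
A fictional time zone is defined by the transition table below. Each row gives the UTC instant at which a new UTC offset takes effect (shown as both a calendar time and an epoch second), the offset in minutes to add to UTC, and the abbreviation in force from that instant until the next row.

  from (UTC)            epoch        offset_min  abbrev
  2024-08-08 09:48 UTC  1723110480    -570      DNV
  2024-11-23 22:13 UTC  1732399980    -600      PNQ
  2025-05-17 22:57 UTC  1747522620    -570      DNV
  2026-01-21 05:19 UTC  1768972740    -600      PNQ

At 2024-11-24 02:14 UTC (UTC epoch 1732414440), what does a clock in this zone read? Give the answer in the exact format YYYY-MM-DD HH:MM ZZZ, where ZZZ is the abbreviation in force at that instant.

2024-11-23 16:14 PNQ

Query: 2024-11-24 02:14 UTC
Rule 2/4 (PNQ, -10:00): 2024-11-23 22:13 UTC ≤ query < 2025-05-17 22:57 UTC
2·60 + 14 - 600 = -466 min
-466 = -1·1440 + 974; 974 = 16·60 + 14 → 16:14, 2024-11-24 - 1 day = 2024-11-23
→ 2024-11-23 16:14 PNQ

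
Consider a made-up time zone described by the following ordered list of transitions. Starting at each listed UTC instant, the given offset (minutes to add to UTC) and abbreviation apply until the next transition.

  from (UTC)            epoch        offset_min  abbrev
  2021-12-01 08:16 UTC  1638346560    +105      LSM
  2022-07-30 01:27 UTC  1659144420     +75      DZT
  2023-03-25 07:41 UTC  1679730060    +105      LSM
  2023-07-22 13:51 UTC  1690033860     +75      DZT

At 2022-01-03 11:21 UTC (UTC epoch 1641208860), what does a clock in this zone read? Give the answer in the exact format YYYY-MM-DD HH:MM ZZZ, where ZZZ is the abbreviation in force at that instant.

Query: 2022-01-03 11:21 UTC
Rule 1/4 (LSM, +01:45): 2021-12-01 08:16 UTC ≤ query < 2022-07-30 01:27 UTC
11·60 + 21 + 105 = 786 min
786 = 0·1440 + 786; 786 = 13·60 + 6 → 13:06, same day
→ 2022-01-03 13:06 LSM

2022-01-03 13:06 LSM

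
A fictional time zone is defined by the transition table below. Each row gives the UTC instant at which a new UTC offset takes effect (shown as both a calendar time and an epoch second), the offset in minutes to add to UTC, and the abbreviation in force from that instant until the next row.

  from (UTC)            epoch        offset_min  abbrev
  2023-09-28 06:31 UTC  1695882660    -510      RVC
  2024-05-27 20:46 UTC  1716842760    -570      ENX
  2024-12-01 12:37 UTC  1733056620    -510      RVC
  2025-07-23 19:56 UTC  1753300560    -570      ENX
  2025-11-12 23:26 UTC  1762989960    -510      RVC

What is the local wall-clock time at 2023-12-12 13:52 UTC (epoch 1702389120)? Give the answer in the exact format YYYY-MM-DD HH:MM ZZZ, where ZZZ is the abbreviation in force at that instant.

Query: 2023-12-12 13:52 UTC
Rule 1/5 (RVC, -08:30): 2023-09-28 06:31 UTC ≤ query < 2024-05-27 20:46 UTC
13·60 + 52 - 510 = 322 min
322 = 0·1440 + 322; 322 = 5·60 + 22 → 05:22, same day
→ 2023-12-12 05:22 RVC

2023-12-12 05:22 RVC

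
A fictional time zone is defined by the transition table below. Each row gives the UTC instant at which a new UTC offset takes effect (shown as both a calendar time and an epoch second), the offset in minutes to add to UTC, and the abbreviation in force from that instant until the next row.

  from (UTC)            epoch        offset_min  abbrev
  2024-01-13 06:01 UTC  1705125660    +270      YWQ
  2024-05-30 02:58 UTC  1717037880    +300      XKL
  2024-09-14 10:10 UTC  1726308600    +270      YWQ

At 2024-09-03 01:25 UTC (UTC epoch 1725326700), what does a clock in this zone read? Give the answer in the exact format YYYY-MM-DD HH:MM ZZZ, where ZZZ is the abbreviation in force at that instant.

2024-09-03 06:25 XKL

Query: 2024-09-03 01:25 UTC
Rule 2/3 (XKL, +05:00): 2024-05-30 02:58 UTC ≤ query < 2024-09-14 10:10 UTC
1·60 + 25 + 300 = 385 min
385 = 0·1440 + 385; 385 = 6·60 + 25 → 06:25, same day
→ 2024-09-03 06:25 XKL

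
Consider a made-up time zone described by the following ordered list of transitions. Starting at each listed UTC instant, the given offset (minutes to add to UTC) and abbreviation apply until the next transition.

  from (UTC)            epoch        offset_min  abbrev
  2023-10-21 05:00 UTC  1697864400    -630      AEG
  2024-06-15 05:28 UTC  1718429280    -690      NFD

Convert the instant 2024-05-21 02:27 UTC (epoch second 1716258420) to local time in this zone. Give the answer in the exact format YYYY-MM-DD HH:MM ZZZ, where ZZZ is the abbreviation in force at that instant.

Query: 2024-05-21 02:27 UTC
Rule 1/2 (AEG, -10:30): 2023-10-21 05:00 UTC ≤ query < 2024-06-15 05:28 UTC
2·60 + 27 - 630 = -483 min
-483 = -1·1440 + 957; 957 = 15·60 + 57 → 15:57, 2024-05-21 - 1 day = 2024-05-20
→ 2024-05-20 15:57 AEG

2024-05-20 15:57 AEG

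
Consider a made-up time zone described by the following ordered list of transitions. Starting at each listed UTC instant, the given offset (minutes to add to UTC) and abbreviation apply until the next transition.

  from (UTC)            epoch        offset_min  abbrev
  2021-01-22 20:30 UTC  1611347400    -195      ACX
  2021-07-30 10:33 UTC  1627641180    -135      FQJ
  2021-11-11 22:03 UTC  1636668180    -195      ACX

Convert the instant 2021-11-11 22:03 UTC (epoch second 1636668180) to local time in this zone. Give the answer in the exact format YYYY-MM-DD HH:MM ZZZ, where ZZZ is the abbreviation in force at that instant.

Query: 2021-11-11 22:03 UTC
Rule 3/3 (ACX, -03:15): 2021-11-11 22:03 UTC ≤ query < +∞
22·60 + 3 - 195 = 1128 min
1128 = 0·1440 + 1128; 1128 = 18·60 + 48 → 18:48, same day
→ 2021-11-11 18:48 ACX

2021-11-11 18:48 ACX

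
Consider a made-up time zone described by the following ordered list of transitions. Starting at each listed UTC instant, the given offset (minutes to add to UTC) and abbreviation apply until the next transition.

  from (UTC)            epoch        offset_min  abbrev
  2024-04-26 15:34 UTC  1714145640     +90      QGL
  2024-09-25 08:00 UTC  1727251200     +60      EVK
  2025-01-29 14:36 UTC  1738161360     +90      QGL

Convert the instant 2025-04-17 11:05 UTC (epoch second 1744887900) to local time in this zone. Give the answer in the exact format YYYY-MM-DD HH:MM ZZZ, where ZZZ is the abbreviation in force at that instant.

2025-04-17 12:35 QGL

Query: 2025-04-17 11:05 UTC
Rule 3/3 (QGL, +01:30): 2025-01-29 14:36 UTC ≤ query < +∞
11·60 + 5 + 90 = 755 min
755 = 0·1440 + 755; 755 = 12·60 + 35 → 12:35, same day
→ 2025-04-17 12:35 QGL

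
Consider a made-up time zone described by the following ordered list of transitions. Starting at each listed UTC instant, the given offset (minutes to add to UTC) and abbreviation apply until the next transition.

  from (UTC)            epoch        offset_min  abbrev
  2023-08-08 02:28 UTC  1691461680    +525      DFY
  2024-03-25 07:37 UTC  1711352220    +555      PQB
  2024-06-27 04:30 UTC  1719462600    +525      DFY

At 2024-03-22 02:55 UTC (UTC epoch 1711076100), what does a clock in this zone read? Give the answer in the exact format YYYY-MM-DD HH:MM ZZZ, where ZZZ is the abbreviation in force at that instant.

2024-03-22 11:40 DFY

Query: 2024-03-22 02:55 UTC
Rule 1/3 (DFY, +08:45): 2023-08-08 02:28 UTC ≤ query < 2024-03-25 07:37 UTC
2·60 + 55 + 525 = 700 min
700 = 0·1440 + 700; 700 = 11·60 + 40 → 11:40, same day
→ 2024-03-22 11:40 DFY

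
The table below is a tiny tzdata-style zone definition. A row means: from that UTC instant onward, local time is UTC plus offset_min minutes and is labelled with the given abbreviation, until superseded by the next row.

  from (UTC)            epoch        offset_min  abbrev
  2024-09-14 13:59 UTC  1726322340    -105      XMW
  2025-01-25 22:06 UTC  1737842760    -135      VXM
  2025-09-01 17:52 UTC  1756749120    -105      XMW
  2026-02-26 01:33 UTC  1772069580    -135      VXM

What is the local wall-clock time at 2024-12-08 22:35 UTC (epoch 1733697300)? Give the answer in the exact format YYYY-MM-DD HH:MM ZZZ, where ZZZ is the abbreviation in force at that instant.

Query: 2024-12-08 22:35 UTC
Rule 1/4 (XMW, -01:45): 2024-09-14 13:59 UTC ≤ query < 2025-01-25 22:06 UTC
22·60 + 35 - 105 = 1250 min
1250 = 0·1440 + 1250; 1250 = 20·60 + 50 → 20:50, same day
→ 2024-12-08 20:50 XMW

2024-12-08 20:50 XMW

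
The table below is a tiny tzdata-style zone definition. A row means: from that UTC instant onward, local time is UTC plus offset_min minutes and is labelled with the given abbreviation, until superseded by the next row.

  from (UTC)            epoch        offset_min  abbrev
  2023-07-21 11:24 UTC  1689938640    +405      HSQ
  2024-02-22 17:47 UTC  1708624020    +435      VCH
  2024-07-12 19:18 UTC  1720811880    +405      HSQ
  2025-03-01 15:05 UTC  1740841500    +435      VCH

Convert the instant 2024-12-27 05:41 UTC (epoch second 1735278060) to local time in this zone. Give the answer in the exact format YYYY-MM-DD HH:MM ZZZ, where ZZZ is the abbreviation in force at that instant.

Query: 2024-12-27 05:41 UTC
Rule 3/4 (HSQ, +06:45): 2024-07-12 19:18 UTC ≤ query < 2025-03-01 15:05 UTC
5·60 + 41 + 405 = 746 min
746 = 0·1440 + 746; 746 = 12·60 + 26 → 12:26, same day
→ 2024-12-27 12:26 HSQ

2024-12-27 12:26 HSQ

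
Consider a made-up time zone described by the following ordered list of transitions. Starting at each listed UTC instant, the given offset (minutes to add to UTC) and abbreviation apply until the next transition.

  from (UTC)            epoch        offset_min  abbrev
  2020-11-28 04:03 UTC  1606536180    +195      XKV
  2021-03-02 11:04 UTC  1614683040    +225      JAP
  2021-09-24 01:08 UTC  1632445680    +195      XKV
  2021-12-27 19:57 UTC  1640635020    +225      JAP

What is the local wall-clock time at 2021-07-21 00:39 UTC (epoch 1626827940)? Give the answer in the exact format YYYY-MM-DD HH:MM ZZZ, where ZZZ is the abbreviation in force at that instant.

2021-07-21 04:24 JAP

Query: 2021-07-21 00:39 UTC
Rule 2/4 (JAP, +03:45): 2021-03-02 11:04 UTC ≤ query < 2021-09-24 01:08 UTC
0·60 + 39 + 225 = 264 min
264 = 0·1440 + 264; 264 = 4·60 + 24 → 04:24, same day
→ 2021-07-21 04:24 JAP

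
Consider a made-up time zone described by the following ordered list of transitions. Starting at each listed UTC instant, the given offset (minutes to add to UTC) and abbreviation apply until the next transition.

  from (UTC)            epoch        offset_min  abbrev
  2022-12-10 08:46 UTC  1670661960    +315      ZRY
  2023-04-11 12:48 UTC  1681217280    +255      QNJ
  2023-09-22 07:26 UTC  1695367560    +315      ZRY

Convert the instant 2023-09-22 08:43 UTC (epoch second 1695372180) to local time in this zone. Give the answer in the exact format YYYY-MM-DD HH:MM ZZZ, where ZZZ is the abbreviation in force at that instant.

Query: 2023-09-22 08:43 UTC
Rule 3/3 (ZRY, +05:15): 2023-09-22 07:26 UTC ≤ query < +∞
8·60 + 43 + 315 = 838 min
838 = 0·1440 + 838; 838 = 13·60 + 58 → 13:58, same day
→ 2023-09-22 13:58 ZRY

2023-09-22 13:58 ZRY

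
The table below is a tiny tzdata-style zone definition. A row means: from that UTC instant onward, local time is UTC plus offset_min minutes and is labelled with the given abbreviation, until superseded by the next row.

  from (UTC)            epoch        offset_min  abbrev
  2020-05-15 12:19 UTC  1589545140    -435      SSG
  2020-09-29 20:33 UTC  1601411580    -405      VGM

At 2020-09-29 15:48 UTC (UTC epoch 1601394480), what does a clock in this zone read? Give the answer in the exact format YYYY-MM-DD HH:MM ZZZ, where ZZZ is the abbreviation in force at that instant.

2020-09-29 08:33 SSG

Query: 2020-09-29 15:48 UTC
Rule 1/2 (SSG, -07:15): 2020-05-15 12:19 UTC ≤ query < 2020-09-29 20:33 UTC
15·60 + 48 - 435 = 513 min
513 = 0·1440 + 513; 513 = 8·60 + 33 → 08:33, same day
→ 2020-09-29 08:33 SSG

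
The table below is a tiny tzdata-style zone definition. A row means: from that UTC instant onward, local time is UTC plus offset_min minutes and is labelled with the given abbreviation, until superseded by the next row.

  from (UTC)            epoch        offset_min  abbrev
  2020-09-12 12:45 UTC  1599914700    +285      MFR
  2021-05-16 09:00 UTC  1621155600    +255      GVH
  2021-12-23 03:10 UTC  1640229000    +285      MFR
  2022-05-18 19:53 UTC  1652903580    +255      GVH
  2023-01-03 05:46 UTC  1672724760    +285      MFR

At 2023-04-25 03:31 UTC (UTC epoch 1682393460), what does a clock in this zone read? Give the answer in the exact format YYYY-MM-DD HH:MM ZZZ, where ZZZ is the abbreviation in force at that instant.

Query: 2023-04-25 03:31 UTC
Rule 5/5 (MFR, +04:45): 2023-01-03 05:46 UTC ≤ query < +∞
3·60 + 31 + 285 = 496 min
496 = 0·1440 + 496; 496 = 8·60 + 16 → 08:16, same day
→ 2023-04-25 08:16 MFR

2023-04-25 08:16 MFR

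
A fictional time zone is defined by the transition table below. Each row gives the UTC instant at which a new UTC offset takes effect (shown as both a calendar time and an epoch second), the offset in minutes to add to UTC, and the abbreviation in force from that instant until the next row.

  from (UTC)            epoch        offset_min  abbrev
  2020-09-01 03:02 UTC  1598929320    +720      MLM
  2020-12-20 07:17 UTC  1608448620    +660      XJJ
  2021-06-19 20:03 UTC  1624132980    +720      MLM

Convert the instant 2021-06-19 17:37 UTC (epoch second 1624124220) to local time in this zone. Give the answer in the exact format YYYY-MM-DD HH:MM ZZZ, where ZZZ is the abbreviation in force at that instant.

Query: 2021-06-19 17:37 UTC
Rule 2/3 (XJJ, +11:00): 2020-12-20 07:17 UTC ≤ query < 2021-06-19 20:03 UTC
17·60 + 37 + 660 = 1717 min
1717 = 1·1440 + 277; 277 = 4·60 + 37 → 04:37, 2021-06-19 + 1 day = 2021-06-20
→ 2021-06-20 04:37 XJJ

2021-06-20 04:37 XJJ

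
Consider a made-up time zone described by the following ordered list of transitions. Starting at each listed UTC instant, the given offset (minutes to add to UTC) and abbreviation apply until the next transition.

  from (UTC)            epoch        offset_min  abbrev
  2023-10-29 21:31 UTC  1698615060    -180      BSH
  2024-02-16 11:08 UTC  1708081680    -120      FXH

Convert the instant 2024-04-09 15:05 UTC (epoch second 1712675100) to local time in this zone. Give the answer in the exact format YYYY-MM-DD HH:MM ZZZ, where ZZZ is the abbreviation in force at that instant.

Query: 2024-04-09 15:05 UTC
Rule 2/2 (FXH, -02:00): 2024-02-16 11:08 UTC ≤ query < +∞
15·60 + 5 - 120 = 785 min
785 = 0·1440 + 785; 785 = 13·60 + 5 → 13:05, same day
→ 2024-04-09 13:05 FXH

2024-04-09 13:05 FXH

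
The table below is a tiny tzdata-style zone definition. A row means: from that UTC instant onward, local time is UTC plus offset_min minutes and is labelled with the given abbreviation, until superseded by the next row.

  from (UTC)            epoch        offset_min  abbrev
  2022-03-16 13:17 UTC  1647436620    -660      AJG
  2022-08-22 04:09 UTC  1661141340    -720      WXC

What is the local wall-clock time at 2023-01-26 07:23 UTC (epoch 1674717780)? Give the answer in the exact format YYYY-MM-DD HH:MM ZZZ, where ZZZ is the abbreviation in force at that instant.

Query: 2023-01-26 07:23 UTC
Rule 2/2 (WXC, -12:00): 2022-08-22 04:09 UTC ≤ query < +∞
7·60 + 23 - 720 = -277 min
-277 = -1·1440 + 1163; 1163 = 19·60 + 23 → 19:23, 2023-01-26 - 1 day = 2023-01-25
→ 2023-01-25 19:23 WXC

2023-01-25 19:23 WXC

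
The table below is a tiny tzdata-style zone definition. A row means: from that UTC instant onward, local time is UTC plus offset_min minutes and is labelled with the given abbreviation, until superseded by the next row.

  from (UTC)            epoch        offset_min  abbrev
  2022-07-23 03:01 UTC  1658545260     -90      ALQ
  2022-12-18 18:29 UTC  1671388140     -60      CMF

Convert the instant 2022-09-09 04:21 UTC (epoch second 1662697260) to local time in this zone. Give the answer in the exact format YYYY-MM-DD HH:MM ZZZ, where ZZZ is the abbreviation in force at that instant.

2022-09-09 02:51 ALQ

Query: 2022-09-09 04:21 UTC
Rule 1/2 (ALQ, -01:30): 2022-07-23 03:01 UTC ≤ query < 2022-12-18 18:29 UTC
4·60 + 21 - 90 = 171 min
171 = 0·1440 + 171; 171 = 2·60 + 51 → 02:51, same day
→ 2022-09-09 02:51 ALQ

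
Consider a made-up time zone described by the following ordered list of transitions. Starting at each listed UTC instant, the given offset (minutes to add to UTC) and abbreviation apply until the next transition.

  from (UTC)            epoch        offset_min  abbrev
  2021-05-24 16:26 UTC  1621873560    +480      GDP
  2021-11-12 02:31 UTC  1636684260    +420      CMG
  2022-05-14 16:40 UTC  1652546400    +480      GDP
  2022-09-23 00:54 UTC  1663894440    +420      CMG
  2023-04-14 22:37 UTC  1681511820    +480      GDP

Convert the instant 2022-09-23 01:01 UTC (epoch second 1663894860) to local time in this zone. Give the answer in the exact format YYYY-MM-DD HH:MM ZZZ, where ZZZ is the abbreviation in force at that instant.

2022-09-23 08:01 CMG

Query: 2022-09-23 01:01 UTC
Rule 4/5 (CMG, +07:00): 2022-09-23 00:54 UTC ≤ query < 2023-04-14 22:37 UTC
1·60 + 1 + 420 = 481 min
481 = 0·1440 + 481; 481 = 8·60 + 1 → 08:01, same day
→ 2022-09-23 08:01 CMG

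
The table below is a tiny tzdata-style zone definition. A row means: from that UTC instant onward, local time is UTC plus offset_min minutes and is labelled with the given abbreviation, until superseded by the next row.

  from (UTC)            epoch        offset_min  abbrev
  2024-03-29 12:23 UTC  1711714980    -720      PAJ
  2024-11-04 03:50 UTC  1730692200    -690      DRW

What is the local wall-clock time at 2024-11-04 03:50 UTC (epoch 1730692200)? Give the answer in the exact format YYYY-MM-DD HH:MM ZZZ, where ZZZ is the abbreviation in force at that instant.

Query: 2024-11-04 03:50 UTC
Rule 2/2 (DRW, -11:30): 2024-11-04 03:50 UTC ≤ query < +∞
3·60 + 50 - 690 = -460 min
-460 = -1·1440 + 980; 980 = 16·60 + 20 → 16:20, 2024-11-04 - 1 day = 2024-11-03
→ 2024-11-03 16:20 DRW

2024-11-03 16:20 DRW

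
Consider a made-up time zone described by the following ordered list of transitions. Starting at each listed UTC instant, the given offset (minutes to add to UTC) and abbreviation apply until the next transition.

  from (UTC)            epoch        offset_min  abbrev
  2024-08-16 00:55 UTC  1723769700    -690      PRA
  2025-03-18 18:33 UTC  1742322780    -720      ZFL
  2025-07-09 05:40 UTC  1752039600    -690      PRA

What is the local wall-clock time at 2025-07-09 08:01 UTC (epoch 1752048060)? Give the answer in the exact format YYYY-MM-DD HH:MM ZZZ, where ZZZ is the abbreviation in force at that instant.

2025-07-08 20:31 PRA

Query: 2025-07-09 08:01 UTC
Rule 3/3 (PRA, -11:30): 2025-07-09 05:40 UTC ≤ query < +∞
8·60 + 1 - 690 = -209 min
-209 = -1·1440 + 1231; 1231 = 20·60 + 31 → 20:31, 2025-07-09 - 1 day = 2025-07-08
→ 2025-07-08 20:31 PRA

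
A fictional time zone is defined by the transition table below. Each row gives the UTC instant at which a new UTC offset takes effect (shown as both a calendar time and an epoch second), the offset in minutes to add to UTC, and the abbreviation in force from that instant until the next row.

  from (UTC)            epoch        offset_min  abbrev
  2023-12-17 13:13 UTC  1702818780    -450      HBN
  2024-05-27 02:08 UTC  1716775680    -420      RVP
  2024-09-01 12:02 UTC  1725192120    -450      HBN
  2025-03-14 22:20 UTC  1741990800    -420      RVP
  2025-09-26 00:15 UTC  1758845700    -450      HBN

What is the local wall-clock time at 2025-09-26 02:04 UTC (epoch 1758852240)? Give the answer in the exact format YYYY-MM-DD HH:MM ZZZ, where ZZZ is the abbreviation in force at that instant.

Query: 2025-09-26 02:04 UTC
Rule 5/5 (HBN, -07:30): 2025-09-26 00:15 UTC ≤ query < +∞
2·60 + 4 - 450 = -326 min
-326 = -1·1440 + 1114; 1114 = 18·60 + 34 → 18:34, 2025-09-26 - 1 day = 2025-09-25
→ 2025-09-25 18:34 HBN

2025-09-25 18:34 HBN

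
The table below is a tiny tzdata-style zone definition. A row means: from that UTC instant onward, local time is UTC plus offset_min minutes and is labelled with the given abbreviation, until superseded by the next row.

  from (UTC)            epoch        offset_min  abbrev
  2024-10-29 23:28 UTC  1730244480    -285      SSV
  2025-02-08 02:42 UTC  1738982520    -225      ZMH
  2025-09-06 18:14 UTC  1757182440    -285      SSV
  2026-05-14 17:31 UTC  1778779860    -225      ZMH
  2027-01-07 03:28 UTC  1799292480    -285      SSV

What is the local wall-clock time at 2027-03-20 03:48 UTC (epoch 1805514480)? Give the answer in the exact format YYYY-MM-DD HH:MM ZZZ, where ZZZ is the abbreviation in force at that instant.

2027-03-19 23:03 SSV

Query: 2027-03-20 03:48 UTC
Rule 5/5 (SSV, -04:45): 2027-01-07 03:28 UTC ≤ query < +∞
3·60 + 48 - 285 = -57 min
-57 = -1·1440 + 1383; 1383 = 23·60 + 3 → 23:03, 2027-03-20 - 1 day = 2027-03-19
→ 2027-03-19 23:03 SSV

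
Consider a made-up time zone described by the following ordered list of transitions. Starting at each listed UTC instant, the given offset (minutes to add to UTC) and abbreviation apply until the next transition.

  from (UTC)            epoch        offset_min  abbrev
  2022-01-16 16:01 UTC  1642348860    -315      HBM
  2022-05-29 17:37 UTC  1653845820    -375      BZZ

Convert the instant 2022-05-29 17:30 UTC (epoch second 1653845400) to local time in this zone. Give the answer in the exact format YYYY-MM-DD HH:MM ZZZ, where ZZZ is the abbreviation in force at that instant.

2022-05-29 12:15 HBM

Query: 2022-05-29 17:30 UTC
Rule 1/2 (HBM, -05:15): 2022-01-16 16:01 UTC ≤ query < 2022-05-29 17:37 UTC
17·60 + 30 - 315 = 735 min
735 = 0·1440 + 735; 735 = 12·60 + 15 → 12:15, same day
→ 2022-05-29 12:15 HBM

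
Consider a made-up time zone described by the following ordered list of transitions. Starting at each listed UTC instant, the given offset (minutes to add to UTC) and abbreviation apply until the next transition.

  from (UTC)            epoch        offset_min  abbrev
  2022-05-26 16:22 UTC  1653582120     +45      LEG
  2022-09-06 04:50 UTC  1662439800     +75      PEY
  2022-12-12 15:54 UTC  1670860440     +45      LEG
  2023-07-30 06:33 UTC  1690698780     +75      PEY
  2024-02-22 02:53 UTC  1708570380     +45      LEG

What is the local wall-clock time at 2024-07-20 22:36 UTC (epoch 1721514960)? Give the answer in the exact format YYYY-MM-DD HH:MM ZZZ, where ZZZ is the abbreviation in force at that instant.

Query: 2024-07-20 22:36 UTC
Rule 5/5 (LEG, +00:45): 2024-02-22 02:53 UTC ≤ query < +∞
22·60 + 36 + 45 = 1401 min
1401 = 0·1440 + 1401; 1401 = 23·60 + 21 → 23:21, same day
→ 2024-07-20 23:21 LEG

2024-07-20 23:21 LEG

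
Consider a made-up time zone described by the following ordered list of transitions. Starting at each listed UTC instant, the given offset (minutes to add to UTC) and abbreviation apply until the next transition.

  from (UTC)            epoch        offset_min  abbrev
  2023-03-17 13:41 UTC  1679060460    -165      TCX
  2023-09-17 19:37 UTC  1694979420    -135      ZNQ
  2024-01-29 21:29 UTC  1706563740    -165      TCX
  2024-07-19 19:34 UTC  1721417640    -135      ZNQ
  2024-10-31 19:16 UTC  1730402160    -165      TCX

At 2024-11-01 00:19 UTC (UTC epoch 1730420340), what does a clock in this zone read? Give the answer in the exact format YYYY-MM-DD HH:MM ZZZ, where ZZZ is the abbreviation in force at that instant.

2024-10-31 21:34 TCX

Query: 2024-11-01 00:19 UTC
Rule 5/5 (TCX, -02:45): 2024-10-31 19:16 UTC ≤ query < +∞
0·60 + 19 - 165 = -146 min
-146 = -1·1440 + 1294; 1294 = 21·60 + 34 → 21:34, 2024-11-01 - 1 day = 2024-10-31
→ 2024-10-31 21:34 TCX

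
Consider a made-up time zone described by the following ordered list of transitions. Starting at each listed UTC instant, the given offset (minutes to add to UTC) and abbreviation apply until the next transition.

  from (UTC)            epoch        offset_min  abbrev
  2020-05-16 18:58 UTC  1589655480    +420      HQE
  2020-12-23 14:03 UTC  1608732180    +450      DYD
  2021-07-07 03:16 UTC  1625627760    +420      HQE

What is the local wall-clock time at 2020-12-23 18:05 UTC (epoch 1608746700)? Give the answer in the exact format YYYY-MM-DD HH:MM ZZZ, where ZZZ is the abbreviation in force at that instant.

2020-12-24 01:35 DYD

Query: 2020-12-23 18:05 UTC
Rule 2/3 (DYD, +07:30): 2020-12-23 14:03 UTC ≤ query < 2021-07-07 03:16 UTC
18·60 + 5 + 450 = 1535 min
1535 = 1·1440 + 95; 95 = 1·60 + 35 → 01:35, 2020-12-23 + 1 day = 2020-12-24
→ 2020-12-24 01:35 DYD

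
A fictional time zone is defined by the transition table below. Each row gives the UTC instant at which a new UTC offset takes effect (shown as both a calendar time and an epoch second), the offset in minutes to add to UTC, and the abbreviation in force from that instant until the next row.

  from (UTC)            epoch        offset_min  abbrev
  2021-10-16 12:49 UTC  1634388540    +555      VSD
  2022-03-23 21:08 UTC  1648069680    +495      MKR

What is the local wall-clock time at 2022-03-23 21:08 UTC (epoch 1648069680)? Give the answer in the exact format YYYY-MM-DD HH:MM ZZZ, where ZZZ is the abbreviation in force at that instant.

Query: 2022-03-23 21:08 UTC
Rule 2/2 (MKR, +08:15): 2022-03-23 21:08 UTC ≤ query < +∞
21·60 + 8 + 495 = 1763 min
1763 = 1·1440 + 323; 323 = 5·60 + 23 → 05:23, 2022-03-23 + 1 day = 2022-03-24
→ 2022-03-24 05:23 MKR

2022-03-24 05:23 MKR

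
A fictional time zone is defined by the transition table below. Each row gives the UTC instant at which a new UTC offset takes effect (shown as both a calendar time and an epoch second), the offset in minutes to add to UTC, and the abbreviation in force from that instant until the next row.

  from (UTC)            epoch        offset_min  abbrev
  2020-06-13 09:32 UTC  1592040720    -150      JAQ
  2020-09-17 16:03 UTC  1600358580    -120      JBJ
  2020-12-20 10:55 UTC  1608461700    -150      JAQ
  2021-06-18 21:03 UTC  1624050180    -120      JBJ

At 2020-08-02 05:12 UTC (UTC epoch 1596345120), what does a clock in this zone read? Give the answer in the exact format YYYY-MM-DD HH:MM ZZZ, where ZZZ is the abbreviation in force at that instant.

2020-08-02 02:42 JAQ

Query: 2020-08-02 05:12 UTC
Rule 1/4 (JAQ, -02:30): 2020-06-13 09:32 UTC ≤ query < 2020-09-17 16:03 UTC
5·60 + 12 - 150 = 162 min
162 = 0·1440 + 162; 162 = 2·60 + 42 → 02:42, same day
→ 2020-08-02 02:42 JAQ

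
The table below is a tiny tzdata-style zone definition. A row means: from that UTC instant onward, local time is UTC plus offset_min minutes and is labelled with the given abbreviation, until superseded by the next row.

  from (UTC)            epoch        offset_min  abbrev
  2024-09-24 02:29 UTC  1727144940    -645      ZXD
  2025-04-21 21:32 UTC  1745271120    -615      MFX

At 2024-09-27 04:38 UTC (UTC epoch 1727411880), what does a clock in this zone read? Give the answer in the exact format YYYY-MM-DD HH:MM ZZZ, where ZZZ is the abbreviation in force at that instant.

Query: 2024-09-27 04:38 UTC
Rule 1/2 (ZXD, -10:45): 2024-09-24 02:29 UTC ≤ query < 2025-04-21 21:32 UTC
4·60 + 38 - 645 = -367 min
-367 = -1·1440 + 1073; 1073 = 17·60 + 53 → 17:53, 2024-09-27 - 1 day = 2024-09-26
→ 2024-09-26 17:53 ZXD

2024-09-26 17:53 ZXD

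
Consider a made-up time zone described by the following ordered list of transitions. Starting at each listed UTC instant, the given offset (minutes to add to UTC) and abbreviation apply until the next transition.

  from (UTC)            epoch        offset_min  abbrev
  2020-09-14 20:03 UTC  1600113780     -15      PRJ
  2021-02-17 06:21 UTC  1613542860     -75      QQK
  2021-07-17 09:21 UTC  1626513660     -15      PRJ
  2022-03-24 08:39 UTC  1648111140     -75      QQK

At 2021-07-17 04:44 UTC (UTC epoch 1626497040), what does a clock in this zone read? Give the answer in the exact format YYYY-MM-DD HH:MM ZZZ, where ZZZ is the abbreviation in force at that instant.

Query: 2021-07-17 04:44 UTC
Rule 2/4 (QQK, -01:15): 2021-02-17 06:21 UTC ≤ query < 2021-07-17 09:21 UTC
4·60 + 44 - 75 = 209 min
209 = 0·1440 + 209; 209 = 3·60 + 29 → 03:29, same day
→ 2021-07-17 03:29 QQK

2021-07-17 03:29 QQK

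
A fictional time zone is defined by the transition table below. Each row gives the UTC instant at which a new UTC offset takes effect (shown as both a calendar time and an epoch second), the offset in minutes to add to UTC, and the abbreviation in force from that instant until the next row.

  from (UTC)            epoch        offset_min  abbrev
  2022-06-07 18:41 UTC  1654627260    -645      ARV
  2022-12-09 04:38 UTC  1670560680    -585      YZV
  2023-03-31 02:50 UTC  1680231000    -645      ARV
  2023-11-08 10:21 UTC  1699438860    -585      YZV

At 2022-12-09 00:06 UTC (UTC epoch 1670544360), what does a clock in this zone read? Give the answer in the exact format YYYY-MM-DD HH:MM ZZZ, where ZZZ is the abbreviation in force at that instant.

2022-12-08 13:21 ARV

Query: 2022-12-09 00:06 UTC
Rule 1/4 (ARV, -10:45): 2022-06-07 18:41 UTC ≤ query < 2022-12-09 04:38 UTC
0·60 + 6 - 645 = -639 min
-639 = -1·1440 + 801; 801 = 13·60 + 21 → 13:21, 2022-12-09 - 1 day = 2022-12-08
→ 2022-12-08 13:21 ARV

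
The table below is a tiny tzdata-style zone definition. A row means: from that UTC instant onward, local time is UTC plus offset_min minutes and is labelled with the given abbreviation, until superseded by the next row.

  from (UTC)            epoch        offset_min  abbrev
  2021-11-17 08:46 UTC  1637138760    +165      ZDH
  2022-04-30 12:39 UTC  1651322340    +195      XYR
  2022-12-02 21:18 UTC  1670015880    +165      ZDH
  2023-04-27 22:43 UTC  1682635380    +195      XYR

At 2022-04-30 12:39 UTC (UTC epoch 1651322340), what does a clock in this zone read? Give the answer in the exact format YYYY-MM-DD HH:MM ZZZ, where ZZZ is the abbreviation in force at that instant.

Query: 2022-04-30 12:39 UTC
Rule 2/4 (XYR, +03:15): 2022-04-30 12:39 UTC ≤ query < 2022-12-02 21:18 UTC
12·60 + 39 + 195 = 954 min
954 = 0·1440 + 954; 954 = 15·60 + 54 → 15:54, same day
→ 2022-04-30 15:54 XYR

2022-04-30 15:54 XYR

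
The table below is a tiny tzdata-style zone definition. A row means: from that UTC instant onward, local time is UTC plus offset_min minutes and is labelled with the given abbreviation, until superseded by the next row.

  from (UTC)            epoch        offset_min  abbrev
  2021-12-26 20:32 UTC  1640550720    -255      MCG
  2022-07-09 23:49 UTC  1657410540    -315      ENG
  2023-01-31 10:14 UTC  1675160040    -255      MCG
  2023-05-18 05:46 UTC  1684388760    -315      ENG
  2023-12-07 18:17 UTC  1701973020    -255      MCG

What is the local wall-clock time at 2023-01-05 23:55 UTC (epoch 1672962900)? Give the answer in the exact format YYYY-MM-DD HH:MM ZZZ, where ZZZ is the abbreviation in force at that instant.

2023-01-05 18:40 ENG

Query: 2023-01-05 23:55 UTC
Rule 2/5 (ENG, -05:15): 2022-07-09 23:49 UTC ≤ query < 2023-01-31 10:14 UTC
23·60 + 55 - 315 = 1120 min
1120 = 0·1440 + 1120; 1120 = 18·60 + 40 → 18:40, same day
→ 2023-01-05 18:40 ENG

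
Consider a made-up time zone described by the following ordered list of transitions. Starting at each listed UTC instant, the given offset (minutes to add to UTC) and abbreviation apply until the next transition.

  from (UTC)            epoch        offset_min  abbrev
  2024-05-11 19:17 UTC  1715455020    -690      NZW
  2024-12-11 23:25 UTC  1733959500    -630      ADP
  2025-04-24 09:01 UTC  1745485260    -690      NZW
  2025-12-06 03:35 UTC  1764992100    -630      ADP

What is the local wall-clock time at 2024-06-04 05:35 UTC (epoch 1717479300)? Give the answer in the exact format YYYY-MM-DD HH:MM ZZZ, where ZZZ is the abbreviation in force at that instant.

2024-06-03 18:05 NZW

Query: 2024-06-04 05:35 UTC
Rule 1/4 (NZW, -11:30): 2024-05-11 19:17 UTC ≤ query < 2024-12-11 23:25 UTC
5·60 + 35 - 690 = -355 min
-355 = -1·1440 + 1085; 1085 = 18·60 + 5 → 18:05, 2024-06-04 - 1 day = 2024-06-03
→ 2024-06-03 18:05 NZW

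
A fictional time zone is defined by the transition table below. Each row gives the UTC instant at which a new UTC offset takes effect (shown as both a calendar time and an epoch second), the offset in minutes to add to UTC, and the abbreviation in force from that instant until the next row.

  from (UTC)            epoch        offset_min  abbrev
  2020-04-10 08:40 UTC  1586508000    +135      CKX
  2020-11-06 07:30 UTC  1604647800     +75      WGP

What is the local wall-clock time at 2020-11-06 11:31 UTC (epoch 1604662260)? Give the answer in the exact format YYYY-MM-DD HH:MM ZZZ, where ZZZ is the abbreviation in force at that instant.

Query: 2020-11-06 11:31 UTC
Rule 2/2 (WGP, +01:15): 2020-11-06 07:30 UTC ≤ query < +∞
11·60 + 31 + 75 = 766 min
766 = 0·1440 + 766; 766 = 12·60 + 46 → 12:46, same day
→ 2020-11-06 12:46 WGP

2020-11-06 12:46 WGP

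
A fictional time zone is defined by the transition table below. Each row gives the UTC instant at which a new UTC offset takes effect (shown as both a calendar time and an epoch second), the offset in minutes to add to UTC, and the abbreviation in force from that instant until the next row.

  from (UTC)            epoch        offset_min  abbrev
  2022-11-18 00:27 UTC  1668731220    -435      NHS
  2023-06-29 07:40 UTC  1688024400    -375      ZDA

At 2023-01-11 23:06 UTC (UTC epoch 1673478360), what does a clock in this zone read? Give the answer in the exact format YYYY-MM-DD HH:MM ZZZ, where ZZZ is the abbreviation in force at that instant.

2023-01-11 15:51 NHS

Query: 2023-01-11 23:06 UTC
Rule 1/2 (NHS, -07:15): 2022-11-18 00:27 UTC ≤ query < 2023-06-29 07:40 UTC
23·60 + 6 - 435 = 951 min
951 = 0·1440 + 951; 951 = 15·60 + 51 → 15:51, same day
→ 2023-01-11 15:51 NHS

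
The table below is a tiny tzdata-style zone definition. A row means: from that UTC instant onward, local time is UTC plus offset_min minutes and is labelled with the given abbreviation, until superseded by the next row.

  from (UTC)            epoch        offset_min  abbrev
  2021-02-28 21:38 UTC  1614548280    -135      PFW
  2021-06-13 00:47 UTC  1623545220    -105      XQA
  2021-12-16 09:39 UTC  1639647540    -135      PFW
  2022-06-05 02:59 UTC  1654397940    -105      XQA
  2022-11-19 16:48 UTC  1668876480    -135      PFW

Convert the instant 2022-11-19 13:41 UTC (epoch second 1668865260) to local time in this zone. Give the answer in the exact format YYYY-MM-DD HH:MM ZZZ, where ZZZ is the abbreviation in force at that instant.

2022-11-19 11:56 XQA

Query: 2022-11-19 13:41 UTC
Rule 4/5 (XQA, -01:45): 2022-06-05 02:59 UTC ≤ query < 2022-11-19 16:48 UTC
13·60 + 41 - 105 = 716 min
716 = 0·1440 + 716; 716 = 11·60 + 56 → 11:56, same day
→ 2022-11-19 11:56 XQA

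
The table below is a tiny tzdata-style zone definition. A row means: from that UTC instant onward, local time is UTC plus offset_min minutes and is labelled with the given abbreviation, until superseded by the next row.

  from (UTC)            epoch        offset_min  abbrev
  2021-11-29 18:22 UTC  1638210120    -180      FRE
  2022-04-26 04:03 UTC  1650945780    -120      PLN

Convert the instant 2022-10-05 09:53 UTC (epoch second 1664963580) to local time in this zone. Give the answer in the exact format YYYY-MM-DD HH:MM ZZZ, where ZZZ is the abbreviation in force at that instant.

2022-10-05 07:53 PLN

Query: 2022-10-05 09:53 UTC
Rule 2/2 (PLN, -02:00): 2022-04-26 04:03 UTC ≤ query < +∞
9·60 + 53 - 120 = 473 min
473 = 0·1440 + 473; 473 = 7·60 + 53 → 07:53, same day
→ 2022-10-05 07:53 PLN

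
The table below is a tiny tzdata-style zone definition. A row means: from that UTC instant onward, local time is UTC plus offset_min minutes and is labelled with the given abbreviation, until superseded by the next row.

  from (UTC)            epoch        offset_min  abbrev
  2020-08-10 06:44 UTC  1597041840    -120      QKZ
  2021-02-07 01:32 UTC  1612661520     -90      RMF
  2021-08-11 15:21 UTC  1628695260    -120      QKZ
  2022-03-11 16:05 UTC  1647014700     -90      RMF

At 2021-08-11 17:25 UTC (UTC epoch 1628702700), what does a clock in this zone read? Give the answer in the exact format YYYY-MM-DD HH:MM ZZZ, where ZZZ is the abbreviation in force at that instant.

Query: 2021-08-11 17:25 UTC
Rule 3/4 (QKZ, -02:00): 2021-08-11 15:21 UTC ≤ query < 2022-03-11 16:05 UTC
17·60 + 25 - 120 = 925 min
925 = 0·1440 + 925; 925 = 15·60 + 25 → 15:25, same day
→ 2021-08-11 15:25 QKZ

2021-08-11 15:25 QKZ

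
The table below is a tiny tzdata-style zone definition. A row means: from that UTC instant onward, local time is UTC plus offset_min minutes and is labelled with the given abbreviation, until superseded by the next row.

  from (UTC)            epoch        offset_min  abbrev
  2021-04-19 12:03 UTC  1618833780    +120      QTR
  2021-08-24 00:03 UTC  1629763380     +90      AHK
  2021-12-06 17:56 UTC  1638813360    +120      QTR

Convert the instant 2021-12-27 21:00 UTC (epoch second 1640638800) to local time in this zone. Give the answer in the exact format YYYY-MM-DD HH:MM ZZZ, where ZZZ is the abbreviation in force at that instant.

Query: 2021-12-27 21:00 UTC
Rule 3/3 (QTR, +02:00): 2021-12-06 17:56 UTC ≤ query < +∞
21·60 + 0 + 120 = 1380 min
1380 = 0·1440 + 1380; 1380 = 23·60 + 0 → 23:00, same day
→ 2021-12-27 23:00 QTR

2021-12-27 23:00 QTR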